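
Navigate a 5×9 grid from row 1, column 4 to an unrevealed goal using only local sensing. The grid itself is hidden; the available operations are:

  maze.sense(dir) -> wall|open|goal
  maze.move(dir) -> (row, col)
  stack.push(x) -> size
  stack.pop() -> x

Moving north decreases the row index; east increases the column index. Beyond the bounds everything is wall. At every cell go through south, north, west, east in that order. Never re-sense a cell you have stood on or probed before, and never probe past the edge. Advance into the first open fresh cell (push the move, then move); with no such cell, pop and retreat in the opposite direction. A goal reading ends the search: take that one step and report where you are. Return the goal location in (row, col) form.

Then maze.sense on dir: south, and observe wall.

Next I call maze.sense on dir: north, giving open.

Invoking stack.push on x: north, : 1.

Next I call maze.move on dir: north, yielding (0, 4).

I run maze.sense on dir: west, giving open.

Invoking stack.push on x: west, and see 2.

Now I run maze.move on dir: west, and see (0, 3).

I try maze.sense on dir: south, which returns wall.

Using maze.sense on dir: west, and see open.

Invoking stack.push on x: west, : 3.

I invoke maze.move on dir: west, and get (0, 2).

I invoke maze.sense on dir: south, and get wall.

Now I run maze.sense on dir: west, : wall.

Now I run stack.pop, → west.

Invoking maze.move on dir: east, yielding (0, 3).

I use stack.pop, : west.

I try maze.move on dir: east, giving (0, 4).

Then maze.sense on dir: east, and see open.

Now I run stack.push on x: east, which returns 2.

Using maze.move on dir: east, and get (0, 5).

I use maze.sense on dir: south, — result: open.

I call stack.push on x: south, and observe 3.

I invoke maze.move on dir: south, yielding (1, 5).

I call maze.sense on dir: south, and see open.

Calling stack.push on x: south, → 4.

I try maze.move on dir: south, and get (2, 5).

I invoke maze.sense on dir: south, yielding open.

Next I call stack.push on x: south, and see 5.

Invoking maze.move on dir: south, and get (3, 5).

Next I call maze.sense on dir: south, which returns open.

Using stack.push on x: south, — result: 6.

I try maze.move on dir: south, : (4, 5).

I invoke maze.sense on dir: west, which returns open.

Now I run stack.push on x: west, and see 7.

I run maze.move on dir: west, which returns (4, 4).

I run maze.sense on dir: north, and see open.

I call stack.push on x: north, giving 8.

Invoking maze.move on dir: north, which returns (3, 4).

Calling maze.sense on dir: west, and see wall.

Calling stack.pop(), which returns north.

Invoking maze.move on dir: south, and see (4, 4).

I use maze.sense on dir: west, and observe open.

Using stack.push on x: west, → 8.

Now I run maze.move on dir: west, and observe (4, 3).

I use maze.sense on dir: west, and observe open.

I invoke stack.push on x: west, giving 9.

Next I call maze.move on dir: west, and observe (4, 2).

Invoking maze.sense on dir: north, and see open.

Next I call stack.push on x: north, — result: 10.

Then maze.move on dir: north, giving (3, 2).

Then maze.sense on dir: north, and get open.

I run stack.push on x: north, which returns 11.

I use maze.move on dir: north, and observe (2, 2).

Calling maze.sense on dir: west, yielding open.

I invoke stack.push on x: west, : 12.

Using maze.move on dir: west, giving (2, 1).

I invoke maze.sense on dir: south, : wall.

Invoking maze.sense on dir: north, → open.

I invoke stack.push on x: north, which returns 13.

I invoke maze.move on dir: north, → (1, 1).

I run maze.sense on dir: west, and observe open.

I invoke stack.push on x: west, and get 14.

I invoke maze.move on dir: west, and get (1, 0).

I invoke maze.sense on dir: south, giving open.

I call stack.push on x: south, and observe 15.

Next I call maze.move on dir: south, and see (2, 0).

Next I call maze.sense on dir: south, giving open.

Invoking stack.push on x: south, and get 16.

Now I run maze.move on dir: south, which returns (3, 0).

I try maze.sense on dir: south, — result: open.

Next I call stack.push on x: south, and get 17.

Then maze.move on dir: south, yielding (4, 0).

I use maze.sense on dir: east, giving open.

Calling stack.push on x: east, and get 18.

I call maze.move on dir: east, and see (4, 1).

I use stack.pop(), → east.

I run maze.move on dir: west, which returns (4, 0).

I call stack.pop(), and observe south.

I use maze.move on dir: north, and get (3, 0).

Next I call stack.pop, : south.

I invoke maze.move on dir: north, giving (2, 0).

Next I call stack.pop(), — result: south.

Invoking maze.move on dir: north, giving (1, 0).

Using maze.sense on dir: north, — result: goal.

I run maze.move on dir: north, and get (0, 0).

Answer: (0, 0)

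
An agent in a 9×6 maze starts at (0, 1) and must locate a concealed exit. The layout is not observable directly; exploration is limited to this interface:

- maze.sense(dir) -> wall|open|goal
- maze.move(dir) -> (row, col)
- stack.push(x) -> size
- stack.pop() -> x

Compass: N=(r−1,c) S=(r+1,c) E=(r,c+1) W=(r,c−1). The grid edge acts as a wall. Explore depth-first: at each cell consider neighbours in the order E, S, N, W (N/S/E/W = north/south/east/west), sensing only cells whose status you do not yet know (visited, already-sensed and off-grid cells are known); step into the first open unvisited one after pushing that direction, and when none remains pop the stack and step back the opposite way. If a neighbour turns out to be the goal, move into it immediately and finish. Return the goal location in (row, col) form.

! maze.sense(dir→east) => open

! stack.push(x→east) => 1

! maze.move(dir→east) => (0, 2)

! maze.sense(dir→east) => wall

! maze.sense(dir→south) => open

! stack.push(x→south) => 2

! maze.move(dir→south) => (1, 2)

! maze.sense(dir→east) => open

! stack.push(x→east) => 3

! maze.move(dir→east) => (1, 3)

! maze.sense(dir→east) => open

! stack.push(x→east) => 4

! maze.move(dir→east) => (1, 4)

! maze.sense(dir→east) => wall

! maze.sense(dir→south) => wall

! maze.sense(dir→north) => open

! stack.push(x→north) => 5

! maze.move(dir→north) => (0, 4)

! maze.sense(dir→east) => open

! stack.push(x→east) => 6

! maze.move(dir→east) => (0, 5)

! stack.pop() => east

! maze.move(dir→west) => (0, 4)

! stack.pop() => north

! maze.move(dir→south) => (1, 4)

! stack.pop() => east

! maze.move(dir→west) => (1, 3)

! maze.sense(dir→south) => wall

! stack.pop() => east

! maze.move(dir→west) => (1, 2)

! maze.sense(dir→south) => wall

! maze.sense(dir→west) => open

! stack.push(x→west) => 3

! maze.move(dir→west) => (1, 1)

! maze.sense(dir→south) => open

! stack.push(x→south) => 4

! maze.move(dir→south) => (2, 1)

! maze.sense(dir→south) => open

! stack.push(x→south) => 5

! maze.move(dir→south) => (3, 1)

! maze.sense(dir→east) => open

! stack.push(x→east) => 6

! maze.move(dir→east) => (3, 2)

! maze.sense(dir→east) => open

! stack.push(x→east) => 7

! maze.move(dir→east) => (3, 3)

! maze.sense(dir→east) => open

! stack.push(x→east) => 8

! maze.move(dir→east) => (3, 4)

! maze.sense(dir→east) => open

! stack.push(x→east) => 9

! maze.move(dir→east) => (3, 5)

! maze.sense(dir→south) => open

! stack.push(x→south) => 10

! maze.move(dir→south) => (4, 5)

! maze.sense(dir→south) => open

! stack.push(x→south) => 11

! maze.move(dir→south) => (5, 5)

! maze.sense(dir→south) => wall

! maze.sense(dir→west) => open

! stack.push(x→west) => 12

! maze.move(dir→west) => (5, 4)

! maze.sense(dir→south) => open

! stack.push(x→south) => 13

! maze.move(dir→south) => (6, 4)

! maze.sense(dir→south) => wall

! maze.sense(dir→west) => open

! stack.push(x→west) => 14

! maze.move(dir→west) => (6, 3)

! maze.sense(dir→south) => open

! stack.push(x→south) => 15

! maze.move(dir→south) => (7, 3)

! maze.sense(dir→south) => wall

! maze.sense(dir→west) => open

! stack.push(x→west) => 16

! maze.move(dir→west) => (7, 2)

! maze.sense(dir→south) => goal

! maze.move(dir→south) => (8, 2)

Answer: (8, 2)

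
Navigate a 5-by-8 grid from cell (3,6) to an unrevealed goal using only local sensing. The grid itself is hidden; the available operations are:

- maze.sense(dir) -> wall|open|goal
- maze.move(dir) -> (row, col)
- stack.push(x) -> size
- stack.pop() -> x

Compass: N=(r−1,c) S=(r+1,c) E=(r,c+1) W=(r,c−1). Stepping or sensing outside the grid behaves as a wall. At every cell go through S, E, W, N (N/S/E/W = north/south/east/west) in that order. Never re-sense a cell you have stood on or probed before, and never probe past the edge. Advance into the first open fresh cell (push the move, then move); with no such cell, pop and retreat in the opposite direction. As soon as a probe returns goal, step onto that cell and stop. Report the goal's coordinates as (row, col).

Act: maze.sense[dir=south]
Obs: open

Act: stack.push[x=south]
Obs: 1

Act: maze.move[dir=south]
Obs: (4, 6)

Act: maze.sense[dir=east]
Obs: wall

Act: maze.sense[dir=west]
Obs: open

Act: stack.push[x=west]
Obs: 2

Act: maze.move[dir=west]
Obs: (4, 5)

Act: maze.sense[dir=west]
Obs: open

Act: stack.push[x=west]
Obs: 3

Act: maze.move[dir=west]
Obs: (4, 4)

Act: maze.sense[dir=west]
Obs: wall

Act: maze.sense[dir=north]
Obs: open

Act: stack.push[x=north]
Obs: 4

Act: maze.move[dir=north]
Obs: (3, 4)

Act: maze.sense[dir=east]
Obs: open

Act: stack.push[x=east]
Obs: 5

Act: maze.move[dir=east]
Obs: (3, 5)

Act: maze.sense[dir=north]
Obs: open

Act: stack.push[x=north]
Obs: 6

Act: maze.move[dir=north]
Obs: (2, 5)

Act: maze.sense[dir=east]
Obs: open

Act: stack.push[x=east]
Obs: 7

Act: maze.move[dir=east]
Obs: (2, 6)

Act: maze.sense[dir=east]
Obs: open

Act: stack.push[x=east]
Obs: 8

Act: maze.move[dir=east]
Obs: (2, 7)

Act: maze.sense[dir=south]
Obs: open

Act: stack.push[x=south]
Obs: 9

Act: maze.move[dir=south]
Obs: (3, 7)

Act: stack.pop[]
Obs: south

Act: maze.move[dir=north]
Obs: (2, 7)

Act: maze.sense[dir=north]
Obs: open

Act: stack.push[x=north]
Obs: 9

Act: maze.move[dir=north]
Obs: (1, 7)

Act: maze.sense[dir=west]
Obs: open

Act: stack.push[x=west]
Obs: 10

Act: maze.move[dir=west]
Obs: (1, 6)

Act: maze.sense[dir=west]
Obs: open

Act: stack.push[x=west]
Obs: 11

Act: maze.move[dir=west]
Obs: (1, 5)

Act: maze.sense[dir=west]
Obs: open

Act: stack.push[x=west]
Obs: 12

Act: maze.move[dir=west]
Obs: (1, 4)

Act: maze.sense[dir=south]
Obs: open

Act: stack.push[x=south]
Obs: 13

Act: maze.move[dir=south]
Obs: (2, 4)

Act: maze.sense[dir=west]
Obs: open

Act: stack.push[x=west]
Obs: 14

Act: maze.move[dir=west]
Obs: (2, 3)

Act: maze.sense[dir=south]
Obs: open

Act: stack.push[x=south]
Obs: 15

Act: maze.move[dir=south]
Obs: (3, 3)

Act: maze.sense[dir=west]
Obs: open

Act: stack.push[x=west]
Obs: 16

Act: maze.move[dir=west]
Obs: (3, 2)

Act: maze.sense[dir=south]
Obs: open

Act: stack.push[x=south]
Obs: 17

Act: maze.move[dir=south]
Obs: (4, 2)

Act: maze.sense[dir=west]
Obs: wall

Act: stack.pop[]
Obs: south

Act: maze.move[dir=north]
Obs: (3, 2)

Act: maze.sense[dir=west]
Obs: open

Act: stack.push[x=west]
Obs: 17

Act: maze.move[dir=west]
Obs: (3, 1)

Act: maze.sense[dir=west]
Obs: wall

Act: maze.sense[dir=north]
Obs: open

Act: stack.push[x=north]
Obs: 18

Act: maze.move[dir=north]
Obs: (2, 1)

Act: maze.sense[dir=east]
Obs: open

Act: stack.push[x=east]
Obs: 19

Act: maze.move[dir=east]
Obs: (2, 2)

Act: maze.sense[dir=north]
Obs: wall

Act: stack.pop[]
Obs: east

Act: maze.move[dir=west]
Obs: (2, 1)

Act: maze.sense[dir=west]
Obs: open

Act: stack.push[x=west]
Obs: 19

Act: maze.move[dir=west]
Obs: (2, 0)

Act: maze.sense[dir=north]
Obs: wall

Act: stack.pop[]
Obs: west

Act: maze.move[dir=east]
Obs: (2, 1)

Act: maze.sense[dir=north]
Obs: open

Act: stack.push[x=north]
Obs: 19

Act: maze.move[dir=north]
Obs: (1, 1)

Act: maze.sense[dir=north]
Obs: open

Act: stack.push[x=north]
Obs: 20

Act: maze.move[dir=north]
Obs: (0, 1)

Act: maze.sense[dir=east]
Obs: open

Act: stack.push[x=east]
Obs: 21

Act: maze.move[dir=east]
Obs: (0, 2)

Act: maze.sense[dir=east]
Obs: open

Act: stack.push[x=east]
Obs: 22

Act: maze.move[dir=east]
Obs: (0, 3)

Act: maze.sense[dir=south]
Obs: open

Act: stack.push[x=south]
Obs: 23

Act: maze.move[dir=south]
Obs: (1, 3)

Act: stack.pop[]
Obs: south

Act: maze.move[dir=north]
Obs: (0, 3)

Act: maze.sense[dir=east]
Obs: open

Act: stack.push[x=east]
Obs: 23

Act: maze.move[dir=east]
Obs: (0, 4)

Act: maze.sense[dir=east]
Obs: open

Act: stack.push[x=east]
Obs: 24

Act: maze.move[dir=east]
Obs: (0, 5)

Act: maze.sense[dir=east]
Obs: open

Act: stack.push[x=east]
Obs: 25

Act: maze.move[dir=east]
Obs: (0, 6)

Act: maze.sense[dir=east]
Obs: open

Act: stack.push[x=east]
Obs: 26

Act: maze.move[dir=east]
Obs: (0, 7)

Act: stack.pop[]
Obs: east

Act: maze.move[dir=west]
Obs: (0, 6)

Act: stack.pop[]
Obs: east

Act: maze.move[dir=west]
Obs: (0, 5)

Act: stack.pop[]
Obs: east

Act: maze.move[dir=west]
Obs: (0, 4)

Act: stack.pop[]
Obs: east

Act: maze.move[dir=west]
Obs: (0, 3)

Act: stack.pop[]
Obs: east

Act: maze.move[dir=west]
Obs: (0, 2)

Act: stack.pop[]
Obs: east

Act: maze.move[dir=west]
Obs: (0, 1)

Act: maze.sense[dir=west]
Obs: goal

Act: maze.move[dir=west]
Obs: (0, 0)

Answer: (0, 0)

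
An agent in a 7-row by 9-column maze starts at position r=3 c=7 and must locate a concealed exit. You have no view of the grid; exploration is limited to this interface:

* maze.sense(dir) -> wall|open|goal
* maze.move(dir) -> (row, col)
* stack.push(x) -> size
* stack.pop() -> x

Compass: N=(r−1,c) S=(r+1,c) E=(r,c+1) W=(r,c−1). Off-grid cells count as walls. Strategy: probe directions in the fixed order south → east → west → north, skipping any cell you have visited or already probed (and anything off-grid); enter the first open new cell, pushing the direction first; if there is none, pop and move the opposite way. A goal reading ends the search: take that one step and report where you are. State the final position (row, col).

Act: maze.sense[dir=south]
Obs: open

Act: stack.push[x=south]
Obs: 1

Act: maze.move[dir=south]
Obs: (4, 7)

Act: maze.sense[dir=south]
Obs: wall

Act: maze.sense[dir=east]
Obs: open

Act: stack.push[x=east]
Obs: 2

Act: maze.move[dir=east]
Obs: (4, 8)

Act: maze.sense[dir=south]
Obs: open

Act: stack.push[x=south]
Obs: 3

Act: maze.move[dir=south]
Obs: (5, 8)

Act: maze.sense[dir=south]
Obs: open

Act: stack.push[x=south]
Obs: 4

Act: maze.move[dir=south]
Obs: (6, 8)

Act: maze.sense[dir=west]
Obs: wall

Act: stack.pop[]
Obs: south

Act: maze.move[dir=north]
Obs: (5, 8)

Act: stack.pop[]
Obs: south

Act: maze.move[dir=north]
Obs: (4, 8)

Act: maze.sense[dir=north]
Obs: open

Act: stack.push[x=north]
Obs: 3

Act: maze.move[dir=north]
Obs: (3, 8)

Act: maze.sense[dir=north]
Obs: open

Act: stack.push[x=north]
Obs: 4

Act: maze.move[dir=north]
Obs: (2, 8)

Act: maze.sense[dir=west]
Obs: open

Act: stack.push[x=west]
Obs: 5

Act: maze.move[dir=west]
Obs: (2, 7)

Act: maze.sense[dir=west]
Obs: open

Act: stack.push[x=west]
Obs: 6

Act: maze.move[dir=west]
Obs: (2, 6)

Act: maze.sense[dir=south]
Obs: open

Act: stack.push[x=south]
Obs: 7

Act: maze.move[dir=south]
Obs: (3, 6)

Act: maze.sense[dir=south]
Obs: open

Act: stack.push[x=south]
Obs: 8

Act: maze.move[dir=south]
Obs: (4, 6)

Act: maze.sense[dir=south]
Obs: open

Act: stack.push[x=south]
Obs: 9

Act: maze.move[dir=south]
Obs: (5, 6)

Act: maze.sense[dir=south]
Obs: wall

Act: maze.sense[dir=west]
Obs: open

Act: stack.push[x=west]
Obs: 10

Act: maze.move[dir=west]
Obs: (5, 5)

Act: maze.sense[dir=south]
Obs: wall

Act: maze.sense[dir=west]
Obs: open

Act: stack.push[x=west]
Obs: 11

Act: maze.move[dir=west]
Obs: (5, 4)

Act: maze.sense[dir=south]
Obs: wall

Act: maze.sense[dir=west]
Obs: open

Act: stack.push[x=west]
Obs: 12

Act: maze.move[dir=west]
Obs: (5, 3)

Act: maze.sense[dir=south]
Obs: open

Act: stack.push[x=south]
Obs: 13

Act: maze.move[dir=south]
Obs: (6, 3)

Act: maze.sense[dir=west]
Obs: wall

Act: stack.pop[]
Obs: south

Act: maze.move[dir=north]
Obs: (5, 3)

Act: maze.sense[dir=west]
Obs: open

Act: stack.push[x=west]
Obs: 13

Act: maze.move[dir=west]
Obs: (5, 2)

Act: maze.sense[dir=west]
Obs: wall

Act: maze.sense[dir=north]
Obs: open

Act: stack.push[x=north]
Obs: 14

Act: maze.move[dir=north]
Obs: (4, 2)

Act: maze.sense[dir=east]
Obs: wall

Act: maze.sense[dir=west]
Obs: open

Act: stack.push[x=west]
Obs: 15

Act: maze.move[dir=west]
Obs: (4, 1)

Act: maze.sense[dir=west]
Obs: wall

Act: maze.sense[dir=north]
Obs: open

Act: stack.push[x=north]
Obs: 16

Act: maze.move[dir=north]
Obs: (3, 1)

Act: maze.sense[dir=east]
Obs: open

Act: stack.push[x=east]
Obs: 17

Act: maze.move[dir=east]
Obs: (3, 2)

Act: maze.sense[dir=east]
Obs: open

Act: stack.push[x=east]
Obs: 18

Act: maze.move[dir=east]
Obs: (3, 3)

Act: maze.sense[dir=east]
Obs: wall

Act: maze.sense[dir=north]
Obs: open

Act: stack.push[x=north]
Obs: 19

Act: maze.move[dir=north]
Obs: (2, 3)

Act: maze.sense[dir=east]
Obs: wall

Act: maze.sense[dir=west]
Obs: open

Act: stack.push[x=west]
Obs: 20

Act: maze.move[dir=west]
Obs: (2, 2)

Act: maze.sense[dir=west]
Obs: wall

Act: maze.sense[dir=north]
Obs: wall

Act: stack.pop[]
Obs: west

Act: maze.move[dir=east]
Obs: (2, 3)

Act: maze.sense[dir=north]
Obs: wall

Act: stack.pop[]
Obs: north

Act: maze.move[dir=south]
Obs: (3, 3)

Act: stack.pop[]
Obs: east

Act: maze.move[dir=west]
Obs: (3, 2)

Act: stack.pop[]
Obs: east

Act: maze.move[dir=west]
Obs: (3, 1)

Act: maze.sense[dir=west]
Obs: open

Act: stack.push[x=west]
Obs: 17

Act: maze.move[dir=west]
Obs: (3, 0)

Act: maze.sense[dir=north]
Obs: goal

Act: maze.move[dir=north]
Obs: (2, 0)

Answer: (2, 0)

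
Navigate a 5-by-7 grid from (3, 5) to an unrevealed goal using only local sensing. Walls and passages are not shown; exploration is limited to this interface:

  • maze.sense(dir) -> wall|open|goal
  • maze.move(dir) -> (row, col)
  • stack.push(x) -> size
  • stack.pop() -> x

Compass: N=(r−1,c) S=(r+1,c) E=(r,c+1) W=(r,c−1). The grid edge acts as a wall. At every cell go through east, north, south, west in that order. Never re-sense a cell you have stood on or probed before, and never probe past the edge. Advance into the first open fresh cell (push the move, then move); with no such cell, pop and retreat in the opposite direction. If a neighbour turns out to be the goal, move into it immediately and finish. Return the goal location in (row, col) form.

~$ maze.sense dir→east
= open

~$ stack.push x→east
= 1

~$ maze.move dir→east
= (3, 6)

~$ maze.sense dir→north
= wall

~$ maze.sense dir→south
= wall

~$ stack.pop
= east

~$ maze.move dir→west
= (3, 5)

~$ maze.sense dir→north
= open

~$ stack.push x→north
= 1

~$ maze.move dir→north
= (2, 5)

~$ maze.sense dir→north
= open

~$ stack.push x→north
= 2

~$ maze.move dir→north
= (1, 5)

~$ maze.sense dir→east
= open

~$ stack.push x→east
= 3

~$ maze.move dir→east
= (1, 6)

~$ maze.sense dir→north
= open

~$ stack.push x→north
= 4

~$ maze.move dir→north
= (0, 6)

~$ maze.sense dir→west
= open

~$ stack.push x→west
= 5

~$ maze.move dir→west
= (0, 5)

~$ maze.sense dir→west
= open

~$ stack.push x→west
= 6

~$ maze.move dir→west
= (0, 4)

~$ maze.sense dir→south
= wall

~$ maze.sense dir→west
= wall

~$ stack.pop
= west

~$ maze.move dir→east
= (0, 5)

~$ stack.pop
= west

~$ maze.move dir→east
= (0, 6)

~$ stack.pop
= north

~$ maze.move dir→south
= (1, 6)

~$ stack.pop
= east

~$ maze.move dir→west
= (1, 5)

~$ stack.pop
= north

~$ maze.move dir→south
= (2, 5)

~$ maze.sense dir→west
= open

~$ stack.push x→west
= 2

~$ maze.move dir→west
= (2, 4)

~$ maze.sense dir→south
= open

~$ stack.push x→south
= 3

~$ maze.move dir→south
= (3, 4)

~$ maze.sense dir→south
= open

~$ stack.push x→south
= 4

~$ maze.move dir→south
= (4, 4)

~$ maze.sense dir→east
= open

~$ stack.push x→east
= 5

~$ maze.move dir→east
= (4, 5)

~$ stack.pop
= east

~$ maze.move dir→west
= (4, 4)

~$ maze.sense dir→west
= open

~$ stack.push x→west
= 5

~$ maze.move dir→west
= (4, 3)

~$ maze.sense dir→north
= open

~$ stack.push x→north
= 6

~$ maze.move dir→north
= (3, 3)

~$ maze.sense dir→north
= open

~$ stack.push x→north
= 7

~$ maze.move dir→north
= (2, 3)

~$ maze.sense dir→north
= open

~$ stack.push x→north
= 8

~$ maze.move dir→north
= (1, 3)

~$ maze.sense dir→west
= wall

~$ stack.pop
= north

~$ maze.move dir→south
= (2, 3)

~$ maze.sense dir→west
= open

~$ stack.push x→west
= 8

~$ maze.move dir→west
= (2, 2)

~$ maze.sense dir→south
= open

~$ stack.push x→south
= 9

~$ maze.move dir→south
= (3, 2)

~$ maze.sense dir→south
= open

~$ stack.push x→south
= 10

~$ maze.move dir→south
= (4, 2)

~$ maze.sense dir→west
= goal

~$ maze.move dir→west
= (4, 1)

Answer: (4, 1)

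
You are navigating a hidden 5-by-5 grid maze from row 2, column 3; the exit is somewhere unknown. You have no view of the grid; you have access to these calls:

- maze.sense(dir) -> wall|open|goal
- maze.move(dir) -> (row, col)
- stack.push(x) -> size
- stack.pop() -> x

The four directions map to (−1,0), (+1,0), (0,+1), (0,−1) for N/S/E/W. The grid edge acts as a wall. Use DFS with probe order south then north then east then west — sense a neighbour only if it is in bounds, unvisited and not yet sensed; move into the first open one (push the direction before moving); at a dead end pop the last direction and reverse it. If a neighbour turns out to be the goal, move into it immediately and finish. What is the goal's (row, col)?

·→ maze.sense(dir→south)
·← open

·→ stack.push(x→south)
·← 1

·→ maze.move(dir→south)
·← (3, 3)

·→ maze.sense(dir→south)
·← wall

·→ maze.sense(dir→east)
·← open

·→ stack.push(x→east)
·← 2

·→ maze.move(dir→east)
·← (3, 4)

·→ maze.sense(dir→south)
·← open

·→ stack.push(x→south)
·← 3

·→ maze.move(dir→south)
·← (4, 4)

·→ stack.pop()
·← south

·→ maze.move(dir→north)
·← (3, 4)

·→ maze.sense(dir→north)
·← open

·→ stack.push(x→north)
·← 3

·→ maze.move(dir→north)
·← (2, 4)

·→ maze.sense(dir→north)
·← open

·→ stack.push(x→north)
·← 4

·→ maze.move(dir→north)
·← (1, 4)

·→ maze.sense(dir→north)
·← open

·→ stack.push(x→north)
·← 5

·→ maze.move(dir→north)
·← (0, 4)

·→ maze.sense(dir→west)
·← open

·→ stack.push(x→west)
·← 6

·→ maze.move(dir→west)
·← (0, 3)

·→ maze.sense(dir→south)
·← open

·→ stack.push(x→south)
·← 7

·→ maze.move(dir→south)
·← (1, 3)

·→ maze.sense(dir→west)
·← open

·→ stack.push(x→west)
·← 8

·→ maze.move(dir→west)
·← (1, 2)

·→ maze.sense(dir→south)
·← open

·→ stack.push(x→south)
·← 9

·→ maze.move(dir→south)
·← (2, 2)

·→ maze.sense(dir→south)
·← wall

·→ maze.sense(dir→west)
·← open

·→ stack.push(x→west)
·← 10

·→ maze.move(dir→west)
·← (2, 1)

·→ maze.sense(dir→south)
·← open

·→ stack.push(x→south)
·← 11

·→ maze.move(dir→south)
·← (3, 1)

·→ maze.sense(dir→south)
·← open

·→ stack.push(x→south)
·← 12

·→ maze.move(dir→south)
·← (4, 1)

·→ maze.sense(dir→east)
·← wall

·→ maze.sense(dir→west)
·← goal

·→ maze.move(dir→west)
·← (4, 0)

Answer: (4, 0)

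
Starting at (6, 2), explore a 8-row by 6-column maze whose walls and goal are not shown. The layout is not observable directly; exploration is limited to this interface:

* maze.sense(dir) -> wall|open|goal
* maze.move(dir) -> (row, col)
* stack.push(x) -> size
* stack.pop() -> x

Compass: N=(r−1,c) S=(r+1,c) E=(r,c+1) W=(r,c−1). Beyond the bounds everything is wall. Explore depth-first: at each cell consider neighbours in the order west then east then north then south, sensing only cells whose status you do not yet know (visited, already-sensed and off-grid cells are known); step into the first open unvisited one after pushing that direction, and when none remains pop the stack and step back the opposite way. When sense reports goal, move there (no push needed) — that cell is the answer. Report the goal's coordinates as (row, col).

;; 1. sense(dir=west) -> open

;; 2. push(x=west) -> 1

;; 3. move(dir=west) -> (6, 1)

;; 4. sense(dir=west) -> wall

;; 5. sense(dir=north) -> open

;; 6. push(x=north) -> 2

;; 7. move(dir=north) -> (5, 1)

;; 8. sense(dir=west) -> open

;; 9. push(x=west) -> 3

;; 10. move(dir=west) -> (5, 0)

;; 11. sense(dir=north) -> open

;; 12. push(x=north) -> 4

;; 13. move(dir=north) -> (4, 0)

;; 14. sense(dir=east) -> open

;; 15. push(x=east) -> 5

;; 16. move(dir=east) -> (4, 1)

;; 17. sense(dir=east) -> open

;; 18. push(x=east) -> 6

;; 19. move(dir=east) -> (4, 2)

;; 20. sense(dir=east) -> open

;; 21. push(x=east) -> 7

;; 22. move(dir=east) -> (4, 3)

;; 23. sense(dir=east) -> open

;; 24. push(x=east) -> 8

;; 25. move(dir=east) -> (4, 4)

;; 26. sense(dir=east) -> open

;; 27. push(x=east) -> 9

;; 28. move(dir=east) -> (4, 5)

;; 29. sense(dir=north) -> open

;; 30. push(x=north) -> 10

;; 31. move(dir=north) -> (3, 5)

;; 32. sense(dir=west) -> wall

;; 33. sense(dir=north) -> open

;; 34. push(x=north) -> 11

;; 35. move(dir=north) -> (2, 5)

;; 36. sense(dir=west) -> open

;; 37. push(x=west) -> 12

;; 38. move(dir=west) -> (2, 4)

;; 39. sense(dir=west) -> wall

;; 40. sense(dir=north) -> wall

;; 41. pop() -> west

;; 42. move(dir=east) -> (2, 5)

;; 43. sense(dir=north) -> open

;; 44. push(x=north) -> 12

;; 45. move(dir=north) -> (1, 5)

;; 46. sense(dir=north) -> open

;; 47. push(x=north) -> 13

;; 48. move(dir=north) -> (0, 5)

;; 49. sense(dir=west) -> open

;; 50. push(x=west) -> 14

;; 51. move(dir=west) -> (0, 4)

;; 52. sense(dir=west) -> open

;; 53. push(x=west) -> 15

;; 54. move(dir=west) -> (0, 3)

;; 55. sense(dir=west) -> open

;; 56. push(x=west) -> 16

;; 57. move(dir=west) -> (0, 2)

;; 58. sense(dir=west) -> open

;; 59. push(x=west) -> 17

;; 60. move(dir=west) -> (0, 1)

;; 61. sense(dir=west) -> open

;; 62. push(x=west) -> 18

;; 63. move(dir=west) -> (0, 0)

;; 64. sense(dir=south) -> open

;; 65. push(x=south) -> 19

;; 66. move(dir=south) -> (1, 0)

;; 67. sense(dir=east) -> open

;; 68. push(x=east) -> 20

;; 69. move(dir=east) -> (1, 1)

;; 70. sense(dir=east) -> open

;; 71. push(x=east) -> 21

;; 72. move(dir=east) -> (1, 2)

;; 73. sense(dir=east) -> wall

;; 74. sense(dir=south) -> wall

;; 75. pop() -> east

;; 76. move(dir=west) -> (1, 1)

;; 77. sense(dir=south) -> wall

;; 78. pop() -> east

;; 79. move(dir=west) -> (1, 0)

;; 80. sense(dir=south) -> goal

;; 81. move(dir=south) -> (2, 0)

Answer: (2, 0)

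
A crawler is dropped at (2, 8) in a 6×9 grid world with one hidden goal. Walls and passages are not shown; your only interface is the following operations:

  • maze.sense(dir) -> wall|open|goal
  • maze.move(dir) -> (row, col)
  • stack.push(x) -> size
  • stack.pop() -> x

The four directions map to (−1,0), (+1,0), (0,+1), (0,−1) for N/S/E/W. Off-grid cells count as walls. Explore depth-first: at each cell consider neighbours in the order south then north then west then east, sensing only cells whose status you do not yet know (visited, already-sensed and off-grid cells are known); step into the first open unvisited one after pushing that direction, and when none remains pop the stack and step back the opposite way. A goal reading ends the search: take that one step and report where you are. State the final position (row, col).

CALL maze.sense[south]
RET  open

CALL stack.push[south]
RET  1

CALL maze.move[south]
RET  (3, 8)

CALL maze.sense[south]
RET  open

CALL stack.push[south]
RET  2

CALL maze.move[south]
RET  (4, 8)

CALL maze.sense[south]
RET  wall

CALL maze.sense[west]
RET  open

CALL stack.push[west]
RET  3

CALL maze.move[west]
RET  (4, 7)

CALL maze.sense[south]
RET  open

CALL stack.push[south]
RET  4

CALL maze.move[south]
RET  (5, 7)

CALL maze.sense[west]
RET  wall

CALL stack.pop[]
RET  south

CALL maze.move[north]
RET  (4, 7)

CALL maze.sense[north]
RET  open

CALL stack.push[north]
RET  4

CALL maze.move[north]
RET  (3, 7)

CALL maze.sense[north]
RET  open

CALL stack.push[north]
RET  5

CALL maze.move[north]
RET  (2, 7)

CALL maze.sense[north]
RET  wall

CALL maze.sense[west]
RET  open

CALL stack.push[west]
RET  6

CALL maze.move[west]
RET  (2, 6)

CALL maze.sense[south]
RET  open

CALL stack.push[south]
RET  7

CALL maze.move[south]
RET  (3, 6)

CALL maze.sense[south]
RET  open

CALL stack.push[south]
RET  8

CALL maze.move[south]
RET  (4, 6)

CALL maze.sense[west]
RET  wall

CALL stack.pop[]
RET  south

CALL maze.move[north]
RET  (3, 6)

CALL maze.sense[west]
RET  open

CALL stack.push[west]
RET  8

CALL maze.move[west]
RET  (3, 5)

CALL maze.sense[north]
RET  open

CALL stack.push[north]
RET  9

CALL maze.move[north]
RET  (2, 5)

CALL maze.sense[north]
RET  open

CALL stack.push[north]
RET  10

CALL maze.move[north]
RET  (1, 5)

CALL maze.sense[north]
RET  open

CALL stack.push[north]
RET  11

CALL maze.move[north]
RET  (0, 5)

CALL maze.sense[west]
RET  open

CALL stack.push[west]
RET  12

CALL maze.move[west]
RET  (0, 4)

CALL maze.sense[south]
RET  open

CALL stack.push[south]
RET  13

CALL maze.move[south]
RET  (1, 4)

CALL maze.sense[south]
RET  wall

CALL maze.sense[west]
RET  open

CALL stack.push[west]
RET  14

CALL maze.move[west]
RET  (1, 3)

CALL maze.sense[south]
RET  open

CALL stack.push[south]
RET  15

CALL maze.move[south]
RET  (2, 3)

CALL maze.sense[south]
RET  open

CALL stack.push[south]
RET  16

CALL maze.move[south]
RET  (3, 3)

CALL maze.sense[south]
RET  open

CALL stack.push[south]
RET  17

CALL maze.move[south]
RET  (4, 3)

CALL maze.sense[south]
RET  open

CALL stack.push[south]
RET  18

CALL maze.move[south]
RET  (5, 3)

CALL maze.sense[west]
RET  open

CALL stack.push[west]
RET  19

CALL maze.move[west]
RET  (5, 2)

CALL maze.sense[north]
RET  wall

CALL maze.sense[west]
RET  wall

CALL stack.pop[]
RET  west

CALL maze.move[east]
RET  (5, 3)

CALL maze.sense[east]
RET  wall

CALL stack.pop[]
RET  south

CALL maze.move[north]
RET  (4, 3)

CALL maze.sense[east]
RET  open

CALL stack.push[east]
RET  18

CALL maze.move[east]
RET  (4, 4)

CALL maze.sense[north]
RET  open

CALL stack.push[north]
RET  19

CALL maze.move[north]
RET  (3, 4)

CALL stack.pop[]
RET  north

CALL maze.move[south]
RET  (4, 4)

CALL stack.pop[]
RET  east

CALL maze.move[west]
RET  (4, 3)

CALL stack.pop[]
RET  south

CALL maze.move[north]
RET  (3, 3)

CALL maze.sense[west]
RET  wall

CALL stack.pop[]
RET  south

CALL maze.move[north]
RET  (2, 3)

CALL maze.sense[west]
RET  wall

CALL stack.pop[]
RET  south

CALL maze.move[north]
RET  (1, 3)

CALL maze.sense[north]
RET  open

CALL stack.push[north]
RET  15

CALL maze.move[north]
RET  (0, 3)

CALL maze.sense[west]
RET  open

CALL stack.push[west]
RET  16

CALL maze.move[west]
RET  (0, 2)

CALL maze.sense[south]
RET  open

CALL stack.push[south]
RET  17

CALL maze.move[south]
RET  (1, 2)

CALL maze.sense[west]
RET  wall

CALL stack.pop[]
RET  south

CALL maze.move[north]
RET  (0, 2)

CALL maze.sense[west]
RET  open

CALL stack.push[west]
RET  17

CALL maze.move[west]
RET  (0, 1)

CALL maze.sense[west]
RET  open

CALL stack.push[west]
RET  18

CALL maze.move[west]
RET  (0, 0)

CALL maze.sense[south]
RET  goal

CALL maze.move[south]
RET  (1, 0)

Answer: (1, 0)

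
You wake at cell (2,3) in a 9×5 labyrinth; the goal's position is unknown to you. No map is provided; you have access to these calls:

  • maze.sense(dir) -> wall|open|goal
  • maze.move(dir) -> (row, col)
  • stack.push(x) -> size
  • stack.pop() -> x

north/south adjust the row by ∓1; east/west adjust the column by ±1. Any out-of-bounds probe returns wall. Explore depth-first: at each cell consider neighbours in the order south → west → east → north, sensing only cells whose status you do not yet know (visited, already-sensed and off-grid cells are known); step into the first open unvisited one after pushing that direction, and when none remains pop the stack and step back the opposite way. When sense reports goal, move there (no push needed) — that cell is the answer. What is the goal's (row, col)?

% maze.sense(dir=south) ~> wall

% maze.sense(dir=west) ~> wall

% maze.sense(dir=east) ~> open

% stack.push(x=east) ~> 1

% maze.move(dir=east) ~> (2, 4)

% maze.sense(dir=south) ~> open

% stack.push(x=south) ~> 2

% maze.move(dir=south) ~> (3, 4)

% maze.sense(dir=south) ~> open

% stack.push(x=south) ~> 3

% maze.move(dir=south) ~> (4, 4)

% maze.sense(dir=south) ~> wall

% maze.sense(dir=west) ~> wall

% stack.pop() ~> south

% maze.move(dir=north) ~> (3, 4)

% stack.pop() ~> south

% maze.move(dir=north) ~> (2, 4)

% maze.sense(dir=north) ~> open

% stack.push(x=north) ~> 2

% maze.move(dir=north) ~> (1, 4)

% maze.sense(dir=west) ~> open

% stack.push(x=west) ~> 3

% maze.move(dir=west) ~> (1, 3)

% maze.sense(dir=west) ~> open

% stack.push(x=west) ~> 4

% maze.move(dir=west) ~> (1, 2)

% maze.sense(dir=west) ~> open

% stack.push(x=west) ~> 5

% maze.move(dir=west) ~> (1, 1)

% maze.sense(dir=south) ~> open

% stack.push(x=south) ~> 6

% maze.move(dir=south) ~> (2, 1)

% maze.sense(dir=south) ~> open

% stack.push(x=south) ~> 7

% maze.move(dir=south) ~> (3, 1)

% maze.sense(dir=south) ~> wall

% maze.sense(dir=west) ~> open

% stack.push(x=west) ~> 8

% maze.move(dir=west) ~> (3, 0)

% maze.sense(dir=south) ~> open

% stack.push(x=south) ~> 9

% maze.move(dir=south) ~> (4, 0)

% maze.sense(dir=south) ~> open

% stack.push(x=south) ~> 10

% maze.move(dir=south) ~> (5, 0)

% maze.sense(dir=south) ~> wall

% maze.sense(dir=east) ~> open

% stack.push(x=east) ~> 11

% maze.move(dir=east) ~> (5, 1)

% maze.sense(dir=south) ~> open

% stack.push(x=south) ~> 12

% maze.move(dir=south) ~> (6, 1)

% maze.sense(dir=south) ~> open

% stack.push(x=south) ~> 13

% maze.move(dir=south) ~> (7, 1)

% maze.sense(dir=south) ~> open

% stack.push(x=south) ~> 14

% maze.move(dir=south) ~> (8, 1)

% maze.sense(dir=west) ~> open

% stack.push(x=west) ~> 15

% maze.move(dir=west) ~> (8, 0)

% maze.sense(dir=north) ~> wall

% stack.pop() ~> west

% maze.move(dir=east) ~> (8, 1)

% maze.sense(dir=east) ~> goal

% maze.move(dir=east) ~> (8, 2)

Answer: (8, 2)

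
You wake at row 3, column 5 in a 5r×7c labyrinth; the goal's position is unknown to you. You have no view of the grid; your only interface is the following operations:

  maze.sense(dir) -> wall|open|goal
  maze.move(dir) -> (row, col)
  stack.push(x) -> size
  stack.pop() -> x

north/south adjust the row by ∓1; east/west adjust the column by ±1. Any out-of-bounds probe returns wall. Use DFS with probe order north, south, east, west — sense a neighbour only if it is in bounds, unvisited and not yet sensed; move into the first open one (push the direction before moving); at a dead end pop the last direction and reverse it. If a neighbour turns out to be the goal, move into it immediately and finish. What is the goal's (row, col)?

~$ maze.sense dir: north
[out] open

~$ stack.push x: north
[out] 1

~$ maze.move dir: north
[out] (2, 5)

~$ maze.sense dir: north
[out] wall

~$ maze.sense dir: east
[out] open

~$ stack.push x: east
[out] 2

~$ maze.move dir: east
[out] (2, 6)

~$ maze.sense dir: north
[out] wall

~$ maze.sense dir: south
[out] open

~$ stack.push x: south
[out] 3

~$ maze.move dir: south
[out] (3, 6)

~$ maze.sense dir: south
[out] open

~$ stack.push x: south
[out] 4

~$ maze.move dir: south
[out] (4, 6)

~$ maze.sense dir: west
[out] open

~$ stack.push x: west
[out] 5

~$ maze.move dir: west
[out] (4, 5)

~$ maze.sense dir: west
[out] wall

~$ stack.pop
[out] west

~$ maze.move dir: east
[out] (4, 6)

~$ stack.pop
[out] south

~$ maze.move dir: north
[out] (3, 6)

~$ stack.pop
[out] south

~$ maze.move dir: north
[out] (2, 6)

~$ stack.pop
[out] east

~$ maze.move dir: west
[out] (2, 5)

~$ maze.sense dir: west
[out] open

~$ stack.push x: west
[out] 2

~$ maze.move dir: west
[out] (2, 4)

~$ maze.sense dir: north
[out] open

~$ stack.push x: north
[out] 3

~$ maze.move dir: north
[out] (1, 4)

~$ maze.sense dir: north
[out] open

~$ stack.push x: north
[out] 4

~$ maze.move dir: north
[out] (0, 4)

~$ maze.sense dir: east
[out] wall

~$ maze.sense dir: west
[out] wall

~$ stack.pop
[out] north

~$ maze.move dir: south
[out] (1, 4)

~$ maze.sense dir: west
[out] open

~$ stack.push x: west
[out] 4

~$ maze.move dir: west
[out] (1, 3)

~$ maze.sense dir: south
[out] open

~$ stack.push x: south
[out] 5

~$ maze.move dir: south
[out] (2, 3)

~$ maze.sense dir: south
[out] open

~$ stack.push x: south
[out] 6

~$ maze.move dir: south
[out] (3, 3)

~$ maze.sense dir: south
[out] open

~$ stack.push x: south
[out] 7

~$ maze.move dir: south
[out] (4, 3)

~$ maze.sense dir: west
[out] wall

~$ stack.pop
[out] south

~$ maze.move dir: north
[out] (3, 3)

~$ maze.sense dir: east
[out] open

~$ stack.push x: east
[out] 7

~$ maze.move dir: east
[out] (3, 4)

~$ stack.pop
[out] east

~$ maze.move dir: west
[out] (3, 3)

~$ maze.sense dir: west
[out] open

~$ stack.push x: west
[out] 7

~$ maze.move dir: west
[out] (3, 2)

~$ maze.sense dir: north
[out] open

~$ stack.push x: north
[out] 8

~$ maze.move dir: north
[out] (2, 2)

~$ maze.sense dir: north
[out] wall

~$ maze.sense dir: west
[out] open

~$ stack.push x: west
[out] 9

~$ maze.move dir: west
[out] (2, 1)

~$ maze.sense dir: north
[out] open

~$ stack.push x: north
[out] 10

~$ maze.move dir: north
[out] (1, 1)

~$ maze.sense dir: north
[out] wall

~$ maze.sense dir: west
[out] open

~$ stack.push x: west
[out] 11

~$ maze.move dir: west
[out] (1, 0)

~$ maze.sense dir: north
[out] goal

~$ maze.move dir: north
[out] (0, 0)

Answer: (0, 0)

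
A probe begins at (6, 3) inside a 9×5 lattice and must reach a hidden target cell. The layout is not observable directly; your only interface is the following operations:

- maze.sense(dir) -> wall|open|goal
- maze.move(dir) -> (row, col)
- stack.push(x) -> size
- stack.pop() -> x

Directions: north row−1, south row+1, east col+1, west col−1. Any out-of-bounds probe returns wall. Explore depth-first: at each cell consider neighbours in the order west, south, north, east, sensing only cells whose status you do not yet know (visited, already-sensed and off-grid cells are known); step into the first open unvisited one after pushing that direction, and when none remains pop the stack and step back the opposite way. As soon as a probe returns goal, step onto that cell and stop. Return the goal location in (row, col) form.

Action: sense[dir='west']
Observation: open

Action: push[x='west']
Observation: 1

Action: move[dir='west']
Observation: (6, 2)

Action: sense[dir='west']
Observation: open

Action: push[x='west']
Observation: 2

Action: move[dir='west']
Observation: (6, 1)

Action: sense[dir='west']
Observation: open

Action: push[x='west']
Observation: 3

Action: move[dir='west']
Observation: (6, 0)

Action: sense[dir='south']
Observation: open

Action: push[x='south']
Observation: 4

Action: move[dir='south']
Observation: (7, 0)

Action: sense[dir='south']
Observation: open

Action: push[x='south']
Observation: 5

Action: move[dir='south']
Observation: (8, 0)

Action: sense[dir='east']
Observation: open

Action: push[x='east']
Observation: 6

Action: move[dir='east']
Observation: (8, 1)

Action: sense[dir='north']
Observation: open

Action: push[x='north']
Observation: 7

Action: move[dir='north']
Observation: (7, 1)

Action: sense[dir='east']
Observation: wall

Action: pop[]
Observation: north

Action: move[dir='south']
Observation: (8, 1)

Action: sense[dir='east']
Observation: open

Action: push[x='east']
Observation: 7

Action: move[dir='east']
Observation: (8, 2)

Action: sense[dir='east']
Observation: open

Action: push[x='east']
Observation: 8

Action: move[dir='east']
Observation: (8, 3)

Action: sense[dir='north']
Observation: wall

Action: sense[dir='east']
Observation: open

Action: push[x='east']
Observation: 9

Action: move[dir='east']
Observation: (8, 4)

Action: sense[dir='north']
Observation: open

Action: push[x='north']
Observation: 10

Action: move[dir='north']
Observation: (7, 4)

Action: sense[dir='north']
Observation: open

Action: push[x='north']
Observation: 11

Action: move[dir='north']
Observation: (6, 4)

Action: sense[dir='north']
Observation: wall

Action: pop[]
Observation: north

Action: move[dir='south']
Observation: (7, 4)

Action: pop[]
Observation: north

Action: move[dir='south']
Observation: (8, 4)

Action: pop[]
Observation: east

Action: move[dir='west']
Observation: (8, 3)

Action: pop[]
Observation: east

Action: move[dir='west']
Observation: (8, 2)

Action: pop[]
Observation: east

Action: move[dir='west']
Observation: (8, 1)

Action: pop[]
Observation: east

Action: move[dir='west']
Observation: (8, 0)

Action: pop[]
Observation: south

Action: move[dir='north']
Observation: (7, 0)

Action: pop[]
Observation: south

Action: move[dir='north']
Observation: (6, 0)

Action: sense[dir='north']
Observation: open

Action: push[x='north']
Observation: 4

Action: move[dir='north']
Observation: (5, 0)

Action: sense[dir='north']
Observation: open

Action: push[x='north']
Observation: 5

Action: move[dir='north']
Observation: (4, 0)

Action: sense[dir='north']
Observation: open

Action: push[x='north']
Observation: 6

Action: move[dir='north']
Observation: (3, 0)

Action: sense[dir='north']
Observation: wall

Action: sense[dir='east']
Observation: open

Action: push[x='east']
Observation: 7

Action: move[dir='east']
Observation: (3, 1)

Action: sense[dir='south']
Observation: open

Action: push[x='south']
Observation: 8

Action: move[dir='south']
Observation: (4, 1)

Action: sense[dir='south']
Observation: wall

Action: sense[dir='east']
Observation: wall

Action: pop[]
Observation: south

Action: move[dir='north']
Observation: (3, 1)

Action: sense[dir='north']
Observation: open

Action: push[x='north']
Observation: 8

Action: move[dir='north']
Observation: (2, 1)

Action: sense[dir='north']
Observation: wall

Action: sense[dir='east']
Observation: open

Action: push[x='east']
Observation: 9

Action: move[dir='east']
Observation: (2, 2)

Action: sense[dir='south']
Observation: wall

Action: sense[dir='north']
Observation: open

Action: push[x='north']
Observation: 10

Action: move[dir='north']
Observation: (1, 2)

Action: sense[dir='north']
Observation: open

Action: push[x='north']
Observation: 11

Action: move[dir='north']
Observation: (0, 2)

Action: sense[dir='west']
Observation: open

Action: push[x='west']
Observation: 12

Action: move[dir='west']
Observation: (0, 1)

Action: sense[dir='west']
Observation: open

Action: push[x='west']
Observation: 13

Action: move[dir='west']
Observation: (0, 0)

Action: sense[dir='south']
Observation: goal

Action: move[dir='south']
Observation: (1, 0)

Answer: (1, 0)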